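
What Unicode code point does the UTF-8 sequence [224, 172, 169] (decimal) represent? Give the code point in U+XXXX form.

Leading byte 0xE0 = 11100000 matches 1110xxxx → 3-byte sequence.
Byte 1: 0xE0 = 11100000, payload 0000 (4 bits).
Byte 2: 0xAC = 10101100 (10xxxxxx ✓), payload 101100.
Byte 3: 0xA9 = 10101001 (10xxxxxx ✓), payload 101001.
Concatenate: 0000101100101001 = 0xB29 (16 bits → U+0B29).

U+0B29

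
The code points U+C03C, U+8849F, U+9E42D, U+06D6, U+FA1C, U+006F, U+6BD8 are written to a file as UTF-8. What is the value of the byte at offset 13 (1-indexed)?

0x96

1-indexed offset 13 is 0-indexed offset 12.
U+C03C → 3-byte form EC 80 BC at offsets 0–2.
U+8849F → 4-byte form F2 88 92 9F at offsets 3–6.
U+9E42D → 4-byte form F2 9E 90 AD at offsets 7–10.
U+06D6 → 2-byte form DB 96 at offsets 11–12.
Offset 12 falls in char 4's range; it's byte 2 of DB 96 = 0x96.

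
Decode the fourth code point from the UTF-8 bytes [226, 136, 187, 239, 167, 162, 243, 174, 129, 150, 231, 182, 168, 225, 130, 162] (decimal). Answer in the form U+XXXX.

U+7DA8

Offset 0: leading byte 0xE2 = 11100010 → 3-byte char #1 = E2 88 BB.
Offset 3: leading byte 0xEF = 11101111 → 3-byte char #2 = EF A7 A2.
Offset 6: leading byte 0xF3 = 11110011 → 4-byte char #3 = F3 AE 81 96.
Offset 10: leading byte 0xE7 = 11100111 → 3-byte char #4 = E7 B6 A8.
Leading byte 0xE7 = 11100111 matches 1110xxxx → 3-byte sequence.
Byte 1: 0xE7 = 11100111, payload 0111 (4 bits).
Byte 2: 0xB6 = 10110110 (10xxxxxx ✓), payload 110110.
Byte 3: 0xA8 = 10101000 (10xxxxxx ✓), payload 101000.
Concatenate: 0111110110101000 = 0x7DA8 (16 bits → U+7DA8).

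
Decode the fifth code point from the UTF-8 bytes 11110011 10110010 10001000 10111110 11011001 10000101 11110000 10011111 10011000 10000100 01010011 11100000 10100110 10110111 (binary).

Offset 0: leading byte 0xF3 = 11110011 → 4-byte char #1 = F3 B2 88 BE.
Offset 4: leading byte 0xD9 = 11011001 → 2-byte char #2 = D9 85.
Offset 6: leading byte 0xF0 = 11110000 → 4-byte char #3 = F0 9F 98 84.
Offset 10: leading byte 0x53 = 01010011 → 1-byte char #4 = 53.
Offset 11: leading byte 0xE0 = 11100000 → 3-byte char #5 = E0 A6 B7.
Leading byte 0xE0 = 11100000 matches 1110xxxx → 3-byte sequence.
Byte 1: 0xE0 = 11100000, payload 0000 (4 bits).
Byte 2: 0xA6 = 10100110 (10xxxxxx ✓), payload 100110.
Byte 3: 0xB7 = 10110111 (10xxxxxx ✓), payload 110111.
Concatenate: 0000100110110111 = 0x9B7 (16 bits → U+09B7).

U+09B7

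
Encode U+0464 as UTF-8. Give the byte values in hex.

U+0464 = 0x464 = 1124 decimal. In range U+0080–U+07FF → 2-byte form: 110xxxxx 10xxxxxx.
Binary (11 bits): 10001100100.
Split 5+6: 10001 | 100100.
Byte 1: 11010001 = 0xD1.
Byte 2: 10100100 = 0xA4.

D1 A4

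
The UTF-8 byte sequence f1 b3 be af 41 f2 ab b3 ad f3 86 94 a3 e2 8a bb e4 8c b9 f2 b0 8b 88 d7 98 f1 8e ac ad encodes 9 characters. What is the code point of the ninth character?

U+4EB2D

Offset 0: leading byte 0xF1 = 11110001 → 4-byte char #1 = F1 B3 BE AF.
Offset 4: leading byte 0x41 = 01000001 → 1-byte char #2 = 41.
Offset 5: leading byte 0xF2 = 11110010 → 4-byte char #3 = F2 AB B3 AD.
Offset 9: leading byte 0xF3 = 11110011 → 4-byte char #4 = F3 86 94 A3.
Offset 13: leading byte 0xE2 = 11100010 → 3-byte char #5 = E2 8A BB.
Offset 16: leading byte 0xE4 = 11100100 → 3-byte char #6 = E4 8C B9.
Offset 19: leading byte 0xF2 = 11110010 → 4-byte char #7 = F2 B0 8B 88.
Offset 23: leading byte 0xD7 = 11010111 → 2-byte char #8 = D7 98.
Offset 25: leading byte 0xF1 = 11110001 → 4-byte char #9 = F1 8E AC AD.
Leading byte 0xF1 = 11110001 matches 11110xxx → 4-byte sequence.
Byte 1: 0xF1 = 11110001, payload 001 (3 bits).
Byte 2: 0x8E = 10001110 (10xxxxxx ✓), payload 001110.
Byte 3: 0xAC = 10101100 (10xxxxxx ✓), payload 101100.
Byte 4: 0xAD = 10101101 (10xxxxxx ✓), payload 101101.
Concatenate: 001001110101100101101 = 0x4EB2D (21 bits → U+4EB2D).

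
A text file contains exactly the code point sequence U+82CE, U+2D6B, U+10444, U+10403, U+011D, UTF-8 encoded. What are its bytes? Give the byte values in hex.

U+82CE: 3-byte form → E8 8B 8E.
U+2D6B: 3-byte form → E2 B5 AB.
U+10444: 4-byte form → F0 90 91 84.
U+10403: 4-byte form → F0 90 90 83.
U+011D: 2-byte form → C4 9D.
Concatenated (16 bytes): E8 8B 8E E2 B5 AB F0 90 91 84 F0 90 90 83 C4 9D.

E8 8B 8E E2 B5 AB F0 90 91 84 F0 90 90 83 C4 9D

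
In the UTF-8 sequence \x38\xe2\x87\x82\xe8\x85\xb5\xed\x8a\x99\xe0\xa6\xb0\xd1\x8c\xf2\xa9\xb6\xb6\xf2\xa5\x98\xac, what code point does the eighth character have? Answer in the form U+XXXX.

Offset 0: leading byte 0x38 = 00111000 → 1-byte char #1 = 38.
Offset 1: leading byte 0xE2 = 11100010 → 3-byte char #2 = E2 87 82.
Offset 4: leading byte 0xE8 = 11101000 → 3-byte char #3 = E8 85 B5.
Offset 7: leading byte 0xED = 11101101 → 3-byte char #4 = ED 8A 99.
Offset 10: leading byte 0xE0 = 11100000 → 3-byte char #5 = E0 A6 B0.
Offset 13: leading byte 0xD1 = 11010001 → 2-byte char #6 = D1 8C.
Offset 15: leading byte 0xF2 = 11110010 → 4-byte char #7 = F2 A9 B6 B6.
Offset 19: leading byte 0xF2 = 11110010 → 4-byte char #8 = F2 A5 98 AC.
Leading byte 0xF2 = 11110010 matches 11110xxx → 4-byte sequence.
Byte 1: 0xF2 = 11110010, payload 010 (3 bits).
Byte 2: 0xA5 = 10100101 (10xxxxxx ✓), payload 100101.
Byte 3: 0x98 = 10011000 (10xxxxxx ✓), payload 011000.
Byte 4: 0xAC = 10101100 (10xxxxxx ✓), payload 101100.
Concatenate: 010100101011000101100 = 0xA562C (21 bits → U+A562C).

U+A562C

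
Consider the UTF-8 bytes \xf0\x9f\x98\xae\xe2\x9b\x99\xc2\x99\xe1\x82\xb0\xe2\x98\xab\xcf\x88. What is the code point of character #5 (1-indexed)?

U+262B

Offset 0: leading byte 0xF0 = 11110000 → 4-byte char #1 = F0 9F 98 AE.
Offset 4: leading byte 0xE2 = 11100010 → 3-byte char #2 = E2 9B 99.
Offset 7: leading byte 0xC2 = 11000010 → 2-byte char #3 = C2 99.
Offset 9: leading byte 0xE1 = 11100001 → 3-byte char #4 = E1 82 B0.
Offset 12: leading byte 0xE2 = 11100010 → 3-byte char #5 = E2 98 AB.
Leading byte 0xE2 = 11100010 matches 1110xxxx → 3-byte sequence.
Byte 1: 0xE2 = 11100010, payload 0010 (4 bits).
Byte 2: 0x98 = 10011000 (10xxxxxx ✓), payload 011000.
Byte 3: 0xAB = 10101011 (10xxxxxx ✓), payload 101011.
Concatenate: 0010011000101011 = 0x262B (16 bits → U+262B).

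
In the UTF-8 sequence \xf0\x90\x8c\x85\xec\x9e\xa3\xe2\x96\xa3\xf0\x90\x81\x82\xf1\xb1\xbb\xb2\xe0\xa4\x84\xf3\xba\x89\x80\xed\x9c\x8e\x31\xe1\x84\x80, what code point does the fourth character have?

U+10042

Offset 0: leading byte 0xF0 = 11110000 → 4-byte char #1 = F0 90 8C 85.
Offset 4: leading byte 0xEC = 11101100 → 3-byte char #2 = EC 9E A3.
Offset 7: leading byte 0xE2 = 11100010 → 3-byte char #3 = E2 96 A3.
Offset 10: leading byte 0xF0 = 11110000 → 4-byte char #4 = F0 90 81 82.
Leading byte 0xF0 = 11110000 matches 11110xxx → 4-byte sequence.
Byte 1: 0xF0 = 11110000, payload 000 (3 bits).
Byte 2: 0x90 = 10010000 (10xxxxxx ✓), payload 010000.
Byte 3: 0x81 = 10000001 (10xxxxxx ✓), payload 000001.
Byte 4: 0x82 = 10000010 (10xxxxxx ✓), payload 000010.
Concatenate: 000010000000001000010 = 0x10042 (21 bits → U+10042).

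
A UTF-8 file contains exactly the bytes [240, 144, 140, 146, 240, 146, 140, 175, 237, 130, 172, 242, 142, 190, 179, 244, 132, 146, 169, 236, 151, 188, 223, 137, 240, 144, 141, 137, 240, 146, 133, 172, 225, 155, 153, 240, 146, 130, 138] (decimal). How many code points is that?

Byte at offset 0: 0xF0 = 11110000 → 4-byte char (#1). Advance 4.
Byte at offset 4: 0xF0 = 11110000 → 4-byte char (#2). Advance 4.
Byte at offset 8: 0xED = 11101101 → 3-byte char (#3). Advance 3.
Byte at offset 11: 0xF2 = 11110010 → 4-byte char (#4). Advance 4.
Byte at offset 15: 0xF4 = 11110100 → 4-byte char (#5). Advance 4.
Byte at offset 19: 0xEC = 11101100 → 3-byte char (#6). Advance 3.
Byte at offset 22: 0xDF = 11011111 → 2-byte char (#7). Advance 2.
Byte at offset 24: 0xF0 = 11110000 → 4-byte char (#8). Advance 4.
Byte at offset 28: 0xF0 = 11110000 → 4-byte char (#9). Advance 4.
Byte at offset 32: 0xE1 = 11100001 → 3-byte char (#10). Advance 3.
Byte at offset 35: 0xF0 = 11110000 → 4-byte char (#11). Advance 4.
Reached end at offset 39 after 11 code points.

11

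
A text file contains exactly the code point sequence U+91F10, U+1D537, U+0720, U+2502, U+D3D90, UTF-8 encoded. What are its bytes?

U+91F10: 4-byte form → F2 91 BC 90.
U+1D537: 4-byte form → F0 9D 94 B7.
U+0720: 2-byte form → DC A0.
U+2502: 3-byte form → E2 94 82.
U+D3D90: 4-byte form → F3 93 B6 90.
Concatenated (17 bytes): F2 91 BC 90 F0 9D 94 B7 DC A0 E2 94 82 F3 93 B6 90.

F2 91 BC 90 F0 9D 94 B7 DC A0 E2 94 82 F3 93 B6 90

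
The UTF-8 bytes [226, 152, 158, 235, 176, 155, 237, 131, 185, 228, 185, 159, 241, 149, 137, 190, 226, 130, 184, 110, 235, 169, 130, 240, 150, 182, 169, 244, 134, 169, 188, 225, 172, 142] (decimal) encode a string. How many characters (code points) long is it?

Byte at offset 0: 0xE2 = 11100010 → 3-byte char (#1). Advance 3.
Byte at offset 3: 0xEB = 11101011 → 3-byte char (#2). Advance 3.
Byte at offset 6: 0xED = 11101101 → 3-byte char (#3). Advance 3.
Byte at offset 9: 0xE4 = 11100100 → 3-byte char (#4). Advance 3.
Byte at offset 12: 0xF1 = 11110001 → 4-byte char (#5). Advance 4.
Byte at offset 16: 0xE2 = 11100010 → 3-byte char (#6). Advance 3.
Byte at offset 19: 0x6E = 01101110 → 1-byte char (#7). Advance 1.
Byte at offset 20: 0xEB = 11101011 → 3-byte char (#8). Advance 3.
Byte at offset 23: 0xF0 = 11110000 → 4-byte char (#9). Advance 4.
Byte at offset 27: 0xF4 = 11110100 → 4-byte char (#10). Advance 4.
Byte at offset 31: 0xE1 = 11100001 → 3-byte char (#11). Advance 3.
Reached end at offset 34 after 11 code points.

11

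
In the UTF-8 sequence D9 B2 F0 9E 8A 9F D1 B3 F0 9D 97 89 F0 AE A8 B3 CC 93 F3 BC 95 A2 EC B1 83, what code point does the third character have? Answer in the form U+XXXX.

U+0473

Offset 0: leading byte 0xD9 = 11011001 → 2-byte char #1 = D9 B2.
Offset 2: leading byte 0xF0 = 11110000 → 4-byte char #2 = F0 9E 8A 9F.
Offset 6: leading byte 0xD1 = 11010001 → 2-byte char #3 = D1 B3.
Leading byte 0xD1 = 11010001 matches 110xxxxx → 2-byte sequence.
Byte 1: 0xD1 = 11010001, payload 10001 (5 bits).
Byte 2: 0xB3 = 10110011 (10xxxxxx ✓), payload 110011.
Concatenate: 10001110011 = 0x473 (11 bits → U+0473).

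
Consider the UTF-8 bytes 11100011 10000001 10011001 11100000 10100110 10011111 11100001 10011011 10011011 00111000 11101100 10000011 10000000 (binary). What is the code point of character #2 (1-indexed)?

Offset 0: leading byte 0xE3 = 11100011 → 3-byte char #1 = E3 81 99.
Offset 3: leading byte 0xE0 = 11100000 → 3-byte char #2 = E0 A6 9F.
Leading byte 0xE0 = 11100000 matches 1110xxxx → 3-byte sequence.
Byte 1: 0xE0 = 11100000, payload 0000 (4 bits).
Byte 2: 0xA6 = 10100110 (10xxxxxx ✓), payload 100110.
Byte 3: 0x9F = 10011111 (10xxxxxx ✓), payload 011111.
Concatenate: 0000100110011111 = 0x99F (16 bits → U+099F).

U+099F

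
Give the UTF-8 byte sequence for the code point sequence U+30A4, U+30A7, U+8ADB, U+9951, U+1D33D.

E3 82 A4 E3 82 A7 E8 AB 9B E9 A5 91 F0 9D 8C BD

U+30A4: 3-byte form → E3 82 A4.
U+30A7: 3-byte form → E3 82 A7.
U+8ADB: 3-byte form → E8 AB 9B.
U+9951: 3-byte form → E9 A5 91.
U+1D33D: 4-byte form → F0 9D 8C BD.
Concatenated (16 bytes): E3 82 A4 E3 82 A7 E8 AB 9B E9 A5 91 F0 9D 8C BD.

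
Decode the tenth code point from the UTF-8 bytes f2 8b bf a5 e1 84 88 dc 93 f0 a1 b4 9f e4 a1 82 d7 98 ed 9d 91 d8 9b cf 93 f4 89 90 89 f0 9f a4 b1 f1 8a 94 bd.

Offset 0: leading byte 0xF2 = 11110010 → 4-byte char #1 = F2 8B BF A5.
Offset 4: leading byte 0xE1 = 11100001 → 3-byte char #2 = E1 84 88.
Offset 7: leading byte 0xDC = 11011100 → 2-byte char #3 = DC 93.
Offset 9: leading byte 0xF0 = 11110000 → 4-byte char #4 = F0 A1 B4 9F.
Offset 13: leading byte 0xE4 = 11100100 → 3-byte char #5 = E4 A1 82.
Offset 16: leading byte 0xD7 = 11010111 → 2-byte char #6 = D7 98.
Offset 18: leading byte 0xED = 11101101 → 3-byte char #7 = ED 9D 91.
Offset 21: leading byte 0xD8 = 11011000 → 2-byte char #8 = D8 9B.
Offset 23: leading byte 0xCF = 11001111 → 2-byte char #9 = CF 93.
Offset 25: leading byte 0xF4 = 11110100 → 4-byte char #10 = F4 89 90 89.
Leading byte 0xF4 = 11110100 matches 11110xxx → 4-byte sequence.
Byte 1: 0xF4 = 11110100, payload 100 (3 bits).
Byte 2: 0x89 = 10001001 (10xxxxxx ✓), payload 001001.
Byte 3: 0x90 = 10010000 (10xxxxxx ✓), payload 010000.
Byte 4: 0x89 = 10001001 (10xxxxxx ✓), payload 001001.
Concatenate: 100001001010000001001 = 0x109409 (21 bits → U+109409).

U+109409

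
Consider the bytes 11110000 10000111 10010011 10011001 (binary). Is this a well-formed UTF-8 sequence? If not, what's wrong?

Leading byte 0xF0 = 11110000 → 4-byte form.
Continuation bytes all match 10xxxxxx. Payload decodes to 0x74D9.
But 0x74D9 < 0x10000, the minimum for a 4-byte sequence — this is an overlong encoding.

invalid (overlong encoding)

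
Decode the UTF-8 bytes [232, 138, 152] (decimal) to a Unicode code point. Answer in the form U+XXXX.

Leading byte 0xE8 = 11101000 matches 1110xxxx → 3-byte sequence.
Byte 1: 0xE8 = 11101000, payload 1000 (4 bits).
Byte 2: 0x8A = 10001010 (10xxxxxx ✓), payload 001010.
Byte 3: 0x98 = 10011000 (10xxxxxx ✓), payload 011000.
Concatenate: 1000001010011000 = 0x8298 (16 bits → U+8298).

U+8298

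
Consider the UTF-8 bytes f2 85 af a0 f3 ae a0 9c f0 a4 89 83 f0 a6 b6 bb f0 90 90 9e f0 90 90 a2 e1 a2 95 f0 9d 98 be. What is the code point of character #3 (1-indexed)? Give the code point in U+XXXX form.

U+24243

Offset 0: leading byte 0xF2 = 11110010 → 4-byte char #1 = F2 85 AF A0.
Offset 4: leading byte 0xF3 = 11110011 → 4-byte char #2 = F3 AE A0 9C.
Offset 8: leading byte 0xF0 = 11110000 → 4-byte char #3 = F0 A4 89 83.
Leading byte 0xF0 = 11110000 matches 11110xxx → 4-byte sequence.
Byte 1: 0xF0 = 11110000, payload 000 (3 bits).
Byte 2: 0xA4 = 10100100 (10xxxxxx ✓), payload 100100.
Byte 3: 0x89 = 10001001 (10xxxxxx ✓), payload 001001.
Byte 4: 0x83 = 10000011 (10xxxxxx ✓), payload 000011.
Concatenate: 000100100001001000011 = 0x24243 (21 bits → U+24243).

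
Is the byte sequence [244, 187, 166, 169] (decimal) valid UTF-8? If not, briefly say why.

Leading byte 0xF4 = 11110100 → 4-byte form.
Payload = 0x13B9A9, which exceeds U+10FFFF, the maximum Unicode code point. (Leading bytes F5–FF, or F4 followed by ≥ 0x90, are invalid.)

invalid (encodes a value above U+10FFFF)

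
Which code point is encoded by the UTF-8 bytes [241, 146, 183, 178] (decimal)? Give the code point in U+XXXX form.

Leading byte 0xF1 = 11110001 matches 11110xxx → 4-byte sequence.
Byte 1: 0xF1 = 11110001, payload 001 (3 bits).
Byte 2: 0x92 = 10010010 (10xxxxxx ✓), payload 010010.
Byte 3: 0xB7 = 10110111 (10xxxxxx ✓), payload 110111.
Byte 4: 0xB2 = 10110010 (10xxxxxx ✓), payload 110010.
Concatenate: 001010010110111110010 = 0x52DF2 (21 bits → U+52DF2).

U+52DF2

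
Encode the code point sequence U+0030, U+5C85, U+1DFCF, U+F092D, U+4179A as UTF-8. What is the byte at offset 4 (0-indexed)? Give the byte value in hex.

U+0030 → 1-byte form 30 at offsets 0–0.
U+5C85 → 3-byte form E5 B2 85 at offsets 1–3.
U+1DFCF → 4-byte form F0 9D BF 8F at offsets 4–7.
Offset 4 falls in char 3's range; it's byte 1 of F0 9D BF 8F = 0xF0.

0xF0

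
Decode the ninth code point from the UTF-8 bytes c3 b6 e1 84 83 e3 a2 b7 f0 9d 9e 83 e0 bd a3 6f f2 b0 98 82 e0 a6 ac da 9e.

Offset 0: leading byte 0xC3 = 11000011 → 2-byte char #1 = C3 B6.
Offset 2: leading byte 0xE1 = 11100001 → 3-byte char #2 = E1 84 83.
Offset 5: leading byte 0xE3 = 11100011 → 3-byte char #3 = E3 A2 B7.
Offset 8: leading byte 0xF0 = 11110000 → 4-byte char #4 = F0 9D 9E 83.
Offset 12: leading byte 0xE0 = 11100000 → 3-byte char #5 = E0 BD A3.
Offset 15: leading byte 0x6F = 01101111 → 1-byte char #6 = 6F.
Offset 16: leading byte 0xF2 = 11110010 → 4-byte char #7 = F2 B0 98 82.
Offset 20: leading byte 0xE0 = 11100000 → 3-byte char #8 = E0 A6 AC.
Offset 23: leading byte 0xDA = 11011010 → 2-byte char #9 = DA 9E.
Leading byte 0xDA = 11011010 matches 110xxxxx → 2-byte sequence.
Byte 1: 0xDA = 11011010, payload 11010 (5 bits).
Byte 2: 0x9E = 10011110 (10xxxxxx ✓), payload 011110.
Concatenate: 11010011110 = 0x69E (11 bits → U+069E).

U+069E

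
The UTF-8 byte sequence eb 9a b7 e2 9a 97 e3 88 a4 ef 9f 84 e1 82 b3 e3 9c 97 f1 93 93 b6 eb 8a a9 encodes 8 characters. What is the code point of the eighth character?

U+B2A9

Offset 0: leading byte 0xEB = 11101011 → 3-byte char #1 = EB 9A B7.
Offset 3: leading byte 0xE2 = 11100010 → 3-byte char #2 = E2 9A 97.
Offset 6: leading byte 0xE3 = 11100011 → 3-byte char #3 = E3 88 A4.
Offset 9: leading byte 0xEF = 11101111 → 3-byte char #4 = EF 9F 84.
Offset 12: leading byte 0xE1 = 11100001 → 3-byte char #5 = E1 82 B3.
Offset 15: leading byte 0xE3 = 11100011 → 3-byte char #6 = E3 9C 97.
Offset 18: leading byte 0xF1 = 11110001 → 4-byte char #7 = F1 93 93 B6.
Offset 22: leading byte 0xEB = 11101011 → 3-byte char #8 = EB 8A A9.
Leading byte 0xEB = 11101011 matches 1110xxxx → 3-byte sequence.
Byte 1: 0xEB = 11101011, payload 1011 (4 bits).
Byte 2: 0x8A = 10001010 (10xxxxxx ✓), payload 001010.
Byte 3: 0xA9 = 10101001 (10xxxxxx ✓), payload 101001.
Concatenate: 1011001010101001 = 0xB2A9 (16 bits → U+B2A9).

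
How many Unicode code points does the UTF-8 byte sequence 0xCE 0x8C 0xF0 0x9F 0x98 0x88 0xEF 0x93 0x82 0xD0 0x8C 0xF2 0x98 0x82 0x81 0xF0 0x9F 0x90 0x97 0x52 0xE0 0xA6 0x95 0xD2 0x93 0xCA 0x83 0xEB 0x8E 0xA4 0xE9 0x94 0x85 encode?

12

Byte at offset 0: 0xCE = 11001110 → 2-byte char (#1). Advance 2.
Byte at offset 2: 0xF0 = 11110000 → 4-byte char (#2). Advance 4.
Byte at offset 6: 0xEF = 11101111 → 3-byte char (#3). Advance 3.
Byte at offset 9: 0xD0 = 11010000 → 2-byte char (#4). Advance 2.
Byte at offset 11: 0xF2 = 11110010 → 4-byte char (#5). Advance 4.
Byte at offset 15: 0xF0 = 11110000 → 4-byte char (#6). Advance 4.
Byte at offset 19: 0x52 = 01010010 → 1-byte char (#7). Advance 1.
Byte at offset 20: 0xE0 = 11100000 → 3-byte char (#8). Advance 3.
Byte at offset 23: 0xD2 = 11010010 → 2-byte char (#9). Advance 2.
Byte at offset 25: 0xCA = 11001010 → 2-byte char (#10). Advance 2.
Byte at offset 27: 0xEB = 11101011 → 3-byte char (#11). Advance 3.
Byte at offset 30: 0xE9 = 11101001 → 3-byte char (#12). Advance 3.
Reached end at offset 33 after 12 code points.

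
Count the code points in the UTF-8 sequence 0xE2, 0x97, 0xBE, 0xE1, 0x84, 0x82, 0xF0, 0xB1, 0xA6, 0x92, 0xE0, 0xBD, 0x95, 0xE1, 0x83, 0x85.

5

Byte at offset 0: 0xE2 = 11100010 → 3-byte char (#1). Advance 3.
Byte at offset 3: 0xE1 = 11100001 → 3-byte char (#2). Advance 3.
Byte at offset 6: 0xF0 = 11110000 → 4-byte char (#3). Advance 4.
Byte at offset 10: 0xE0 = 11100000 → 3-byte char (#4). Advance 3.
Byte at offset 13: 0xE1 = 11100001 → 3-byte char (#5). Advance 3.
Reached end at offset 16 after 5 code points.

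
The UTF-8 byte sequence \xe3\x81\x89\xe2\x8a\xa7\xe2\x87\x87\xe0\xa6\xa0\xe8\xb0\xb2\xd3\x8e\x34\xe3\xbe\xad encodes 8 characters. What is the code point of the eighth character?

U+3FAD

Offset 0: leading byte 0xE3 = 11100011 → 3-byte char #1 = E3 81 89.
Offset 3: leading byte 0xE2 = 11100010 → 3-byte char #2 = E2 8A A7.
Offset 6: leading byte 0xE2 = 11100010 → 3-byte char #3 = E2 87 87.
Offset 9: leading byte 0xE0 = 11100000 → 3-byte char #4 = E0 A6 A0.
Offset 12: leading byte 0xE8 = 11101000 → 3-byte char #5 = E8 B0 B2.
Offset 15: leading byte 0xD3 = 11010011 → 2-byte char #6 = D3 8E.
Offset 17: leading byte 0x34 = 00110100 → 1-byte char #7 = 34.
Offset 18: leading byte 0xE3 = 11100011 → 3-byte char #8 = E3 BE AD.
Leading byte 0xE3 = 11100011 matches 1110xxxx → 3-byte sequence.
Byte 1: 0xE3 = 11100011, payload 0011 (4 bits).
Byte 2: 0xBE = 10111110 (10xxxxxx ✓), payload 111110.
Byte 3: 0xAD = 10101101 (10xxxxxx ✓), payload 101101.
Concatenate: 0011111110101101 = 0x3FAD (16 bits → U+3FAD).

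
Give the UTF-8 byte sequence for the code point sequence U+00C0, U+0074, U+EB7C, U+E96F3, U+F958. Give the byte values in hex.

U+00C0: 2-byte form → C3 80.
U+0074: 1-byte form → 74.
U+EB7C: 3-byte form → EE AD BC.
U+E96F3: 4-byte form → F3 A9 9B B3.
U+F958: 3-byte form → EF A5 98.
Concatenated (13 bytes): C3 80 74 EE AD BC F3 A9 9B B3 EF A5 98.

C3 80 74 EE AD BC F3 A9 9B B3 EF A5 98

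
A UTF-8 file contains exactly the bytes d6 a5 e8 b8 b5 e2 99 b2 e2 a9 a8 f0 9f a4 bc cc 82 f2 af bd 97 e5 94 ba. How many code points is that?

Byte at offset 0: 0xD6 = 11010110 → 2-byte char (#1). Advance 2.
Byte at offset 2: 0xE8 = 11101000 → 3-byte char (#2). Advance 3.
Byte at offset 5: 0xE2 = 11100010 → 3-byte char (#3). Advance 3.
Byte at offset 8: 0xE2 = 11100010 → 3-byte char (#4). Advance 3.
Byte at offset 11: 0xF0 = 11110000 → 4-byte char (#5). Advance 4.
Byte at offset 15: 0xCC = 11001100 → 2-byte char (#6). Advance 2.
Byte at offset 17: 0xF2 = 11110010 → 4-byte char (#7). Advance 4.
Byte at offset 21: 0xE5 = 11100101 → 3-byte char (#8). Advance 3.
Reached end at offset 24 after 8 code points.

8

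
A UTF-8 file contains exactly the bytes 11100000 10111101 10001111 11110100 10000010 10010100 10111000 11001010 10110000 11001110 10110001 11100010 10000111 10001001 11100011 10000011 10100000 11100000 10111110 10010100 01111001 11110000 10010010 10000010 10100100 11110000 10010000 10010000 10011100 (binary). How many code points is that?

10

Byte at offset 0: 0xE0 = 11100000 → 3-byte char (#1). Advance 3.
Byte at offset 3: 0xF4 = 11110100 → 4-byte char (#2). Advance 4.
Byte at offset 7: 0xCA = 11001010 → 2-byte char (#3). Advance 2.
Byte at offset 9: 0xCE = 11001110 → 2-byte char (#4). Advance 2.
Byte at offset 11: 0xE2 = 11100010 → 3-byte char (#5). Advance 3.
Byte at offset 14: 0xE3 = 11100011 → 3-byte char (#6). Advance 3.
Byte at offset 17: 0xE0 = 11100000 → 3-byte char (#7). Advance 3.
Byte at offset 20: 0x79 = 01111001 → 1-byte char (#8). Advance 1.
Byte at offset 21: 0xF0 = 11110000 → 4-byte char (#9). Advance 4.
Byte at offset 25: 0xF0 = 11110000 → 4-byte char (#10). Advance 4.
Reached end at offset 29 after 10 code points.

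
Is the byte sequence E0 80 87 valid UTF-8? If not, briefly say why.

invalid (overlong encoding)

Leading byte 0xE0 = 11100000 → 3-byte form.
Continuation bytes all match 10xxxxxx. Payload decodes to 0x7.
But 0x7 < 0x800, the minimum for a 3-byte sequence — this is an overlong encoding.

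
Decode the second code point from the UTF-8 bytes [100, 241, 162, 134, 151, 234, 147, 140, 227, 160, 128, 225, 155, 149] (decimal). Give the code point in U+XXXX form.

U+62197

Offset 0: leading byte 0x64 = 01100100 → 1-byte char #1 = 64.
Offset 1: leading byte 0xF1 = 11110001 → 4-byte char #2 = F1 A2 86 97.
Leading byte 0xF1 = 11110001 matches 11110xxx → 4-byte sequence.
Byte 1: 0xF1 = 11110001, payload 001 (3 bits).
Byte 2: 0xA2 = 10100010 (10xxxxxx ✓), payload 100010.
Byte 3: 0x86 = 10000110 (10xxxxxx ✓), payload 000110.
Byte 4: 0x97 = 10010111 (10xxxxxx ✓), payload 010111.
Concatenate: 001100010000110010111 = 0x62197 (21 bits → U+62197).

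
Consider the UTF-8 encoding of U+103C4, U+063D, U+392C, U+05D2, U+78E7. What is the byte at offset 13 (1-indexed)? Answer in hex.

1-indexed offset 13 is 0-indexed offset 12.
U+103C4 → 4-byte form F0 90 8F 84 at offsets 0–3.
U+063D → 2-byte form D8 BD at offsets 4–5.
U+392C → 3-byte form E3 A4 AC at offsets 6–8.
U+05D2 → 2-byte form D7 92 at offsets 9–10.
U+78E7 → 3-byte form E7 A3 A7 at offsets 11–13.
Offset 12 falls in char 5's range; it's byte 2 of E7 A3 A7 = 0xA3.

0xA3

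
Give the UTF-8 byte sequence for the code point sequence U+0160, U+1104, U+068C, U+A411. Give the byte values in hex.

U+0160: 2-byte form → C5 A0.
U+1104: 3-byte form → E1 84 84.
U+068C: 2-byte form → DA 8C.
U+A411: 3-byte form → EA 90 91.
Concatenated (10 bytes): C5 A0 E1 84 84 DA 8C EA 90 91.

C5 A0 E1 84 84 DA 8C EA 90 91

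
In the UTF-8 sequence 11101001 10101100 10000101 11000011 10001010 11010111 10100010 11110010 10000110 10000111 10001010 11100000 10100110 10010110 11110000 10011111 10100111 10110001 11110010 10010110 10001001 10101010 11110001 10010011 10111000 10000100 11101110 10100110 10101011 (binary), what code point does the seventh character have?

Offset 0: leading byte 0xE9 = 11101001 → 3-byte char #1 = E9 AC 85.
Offset 3: leading byte 0xC3 = 11000011 → 2-byte char #2 = C3 8A.
Offset 5: leading byte 0xD7 = 11010111 → 2-byte char #3 = D7 A2.
Offset 7: leading byte 0xF2 = 11110010 → 4-byte char #4 = F2 86 87 8A.
Offset 11: leading byte 0xE0 = 11100000 → 3-byte char #5 = E0 A6 96.
Offset 14: leading byte 0xF0 = 11110000 → 4-byte char #6 = F0 9F A7 B1.
Offset 18: leading byte 0xF2 = 11110010 → 4-byte char #7 = F2 96 89 AA.
Leading byte 0xF2 = 11110010 matches 11110xxx → 4-byte sequence.
Byte 1: 0xF2 = 11110010, payload 010 (3 bits).
Byte 2: 0x96 = 10010110 (10xxxxxx ✓), payload 010110.
Byte 3: 0x89 = 10001001 (10xxxxxx ✓), payload 001001.
Byte 4: 0xAA = 10101010 (10xxxxxx ✓), payload 101010.
Concatenate: 010010110001001101010 = 0x9626A (21 bits → U+9626A).

U+9626A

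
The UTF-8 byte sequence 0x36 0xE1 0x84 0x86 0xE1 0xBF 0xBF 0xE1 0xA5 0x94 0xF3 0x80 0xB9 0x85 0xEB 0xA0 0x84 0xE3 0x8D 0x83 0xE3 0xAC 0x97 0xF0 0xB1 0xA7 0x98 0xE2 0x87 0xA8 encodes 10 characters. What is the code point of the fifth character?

Offset 0: leading byte 0x36 = 00110110 → 1-byte char #1 = 36.
Offset 1: leading byte 0xE1 = 11100001 → 3-byte char #2 = E1 84 86.
Offset 4: leading byte 0xE1 = 11100001 → 3-byte char #3 = E1 BF BF.
Offset 7: leading byte 0xE1 = 11100001 → 3-byte char #4 = E1 A5 94.
Offset 10: leading byte 0xF3 = 11110011 → 4-byte char #5 = F3 80 B9 85.
Leading byte 0xF3 = 11110011 matches 11110xxx → 4-byte sequence.
Byte 1: 0xF3 = 11110011, payload 011 (3 bits).
Byte 2: 0x80 = 10000000 (10xxxxxx ✓), payload 000000.
Byte 3: 0xB9 = 10111001 (10xxxxxx ✓), payload 111001.
Byte 4: 0x85 = 10000101 (10xxxxxx ✓), payload 000101.
Concatenate: 011000000111001000101 = 0xC0E45 (21 bits → U+C0E45).

U+C0E45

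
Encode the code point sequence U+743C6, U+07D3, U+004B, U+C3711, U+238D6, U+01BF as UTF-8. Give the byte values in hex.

U+743C6: 4-byte form → F1 B4 8F 86.
U+07D3: 2-byte form → DF 93.
U+004B: 1-byte form → 4B.
U+C3711: 4-byte form → F3 83 9C 91.
U+238D6: 4-byte form → F0 A3 A3 96.
U+01BF: 2-byte form → C6 BF.
Concatenated (17 bytes): F1 B4 8F 86 DF 93 4B F3 83 9C 91 F0 A3 A3 96 C6 BF.

F1 B4 8F 86 DF 93 4B F3 83 9C 91 F0 A3 A3 96 C6 BF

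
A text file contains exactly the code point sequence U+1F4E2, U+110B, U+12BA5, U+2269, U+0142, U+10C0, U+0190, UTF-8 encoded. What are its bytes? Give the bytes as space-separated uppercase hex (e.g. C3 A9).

F0 9F 93 A2 E1 84 8B F0 92 AE A5 E2 89 A9 C5 82 E1 83 80 C6 90

U+1F4E2: 4-byte form → F0 9F 93 A2.
U+110B: 3-byte form → E1 84 8B.
U+12BA5: 4-byte form → F0 92 AE A5.
U+2269: 3-byte form → E2 89 A9.
U+0142: 2-byte form → C5 82.
U+10C0: 3-byte form → E1 83 80.
U+0190: 2-byte form → C6 90.
Concatenated (21 bytes): F0 9F 93 A2 E1 84 8B F0 92 AE A5 E2 89 A9 C5 82 E1 83 80 C6 90.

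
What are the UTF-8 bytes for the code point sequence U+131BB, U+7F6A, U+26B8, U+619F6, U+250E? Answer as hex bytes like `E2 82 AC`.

F0 93 86 BB E7 BD AA E2 9A B8 F1 A1 A7 B6 E2 94 8E

U+131BB: 4-byte form → F0 93 86 BB.
U+7F6A: 3-byte form → E7 BD AA.
U+26B8: 3-byte form → E2 9A B8.
U+619F6: 4-byte form → F1 A1 A7 B6.
U+250E: 3-byte form → E2 94 8E.
Concatenated (17 bytes): F0 93 86 BB E7 BD AA E2 9A B8 F1 A1 A7 B6 E2 94 8E.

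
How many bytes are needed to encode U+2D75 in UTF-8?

3

U+2D75 = 0x2D75. UTF-8 uses 1 byte below 0x80, 2 below 0x800, 3 below 0x10000, 4 up to 0x10FFFF. 0x2D75 is in U+0800–U+FFFF → 3 bytes.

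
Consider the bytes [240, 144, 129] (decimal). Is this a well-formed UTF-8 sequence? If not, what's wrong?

Leading byte 0xF0 = 11110000 → 4-byte form, but only 3 bytes are present.

invalid (sequence truncated)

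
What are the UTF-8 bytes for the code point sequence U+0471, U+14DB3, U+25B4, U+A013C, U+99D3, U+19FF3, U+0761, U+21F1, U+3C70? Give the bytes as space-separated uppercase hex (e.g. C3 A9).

U+0471: 2-byte form → D1 B1.
U+14DB3: 4-byte form → F0 94 B6 B3.
U+25B4: 3-byte form → E2 96 B4.
U+A013C: 4-byte form → F2 A0 84 BC.
U+99D3: 3-byte form → E9 A7 93.
U+19FF3: 4-byte form → F0 99 BF B3.
U+0761: 2-byte form → DD A1.
U+21F1: 3-byte form → E2 87 B1.
U+3C70: 3-byte form → E3 B1 B0.
Concatenated (28 bytes): D1 B1 F0 94 B6 B3 E2 96 B4 F2 A0 84 BC E9 A7 93 F0 99 BF B3 DD A1 E2 87 B1 E3 B1 B0.

D1 B1 F0 94 B6 B3 E2 96 B4 F2 A0 84 BC E9 A7 93 F0 99 BF B3 DD A1 E2 87 B1 E3 B1 B0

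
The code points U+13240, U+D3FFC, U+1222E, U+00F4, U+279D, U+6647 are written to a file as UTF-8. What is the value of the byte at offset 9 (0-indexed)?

0x92

U+13240 → 4-byte form F0 93 89 80 at offsets 0–3.
U+D3FFC → 4-byte form F3 93 BF BC at offsets 4–7.
U+1222E → 4-byte form F0 92 88 AE at offsets 8–11.
Offset 9 falls in char 3's range; it's byte 2 of F0 92 88 AE = 0x92.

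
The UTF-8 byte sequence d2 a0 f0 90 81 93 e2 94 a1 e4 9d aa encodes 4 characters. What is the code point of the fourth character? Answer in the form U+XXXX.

Offset 0: leading byte 0xD2 = 11010010 → 2-byte char #1 = D2 A0.
Offset 2: leading byte 0xF0 = 11110000 → 4-byte char #2 = F0 90 81 93.
Offset 6: leading byte 0xE2 = 11100010 → 3-byte char #3 = E2 94 A1.
Offset 9: leading byte 0xE4 = 11100100 → 3-byte char #4 = E4 9D AA.
Leading byte 0xE4 = 11100100 matches 1110xxxx → 3-byte sequence.
Byte 1: 0xE4 = 11100100, payload 0100 (4 bits).
Byte 2: 0x9D = 10011101 (10xxxxxx ✓), payload 011101.
Byte 3: 0xAA = 10101010 (10xxxxxx ✓), payload 101010.
Concatenate: 0100011101101010 = 0x476A (16 bits → U+476A).

U+476A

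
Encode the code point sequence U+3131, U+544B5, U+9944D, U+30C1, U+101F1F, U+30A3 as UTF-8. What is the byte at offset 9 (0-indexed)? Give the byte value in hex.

0x91

U+3131 → 3-byte form E3 84 B1 at offsets 0–2.
U+544B5 → 4-byte form F1 94 92 B5 at offsets 3–6.
U+9944D → 4-byte form F2 99 91 8D at offsets 7–10.
Offset 9 falls in char 3's range; it's byte 3 of F2 99 91 8D = 0x91.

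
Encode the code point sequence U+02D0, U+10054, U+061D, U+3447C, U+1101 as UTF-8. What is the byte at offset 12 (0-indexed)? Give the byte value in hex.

U+02D0 → 2-byte form CB 90 at offsets 0–1.
U+10054 → 4-byte form F0 90 81 94 at offsets 2–5.
U+061D → 2-byte form D8 9D at offsets 6–7.
U+3447C → 4-byte form F0 B4 91 BC at offsets 8–11.
U+1101 → 3-byte form E1 84 81 at offsets 12–14.
Offset 12 falls in char 5's range; it's byte 1 of E1 84 81 = 0xE1.

0xE1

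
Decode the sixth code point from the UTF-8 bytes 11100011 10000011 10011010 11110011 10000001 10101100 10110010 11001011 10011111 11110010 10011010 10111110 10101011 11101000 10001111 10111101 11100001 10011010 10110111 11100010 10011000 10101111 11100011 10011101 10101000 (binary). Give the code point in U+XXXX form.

Offset 0: leading byte 0xE3 = 11100011 → 3-byte char #1 = E3 83 9A.
Offset 3: leading byte 0xF3 = 11110011 → 4-byte char #2 = F3 81 AC B2.
Offset 7: leading byte 0xCB = 11001011 → 2-byte char #3 = CB 9F.
Offset 9: leading byte 0xF2 = 11110010 → 4-byte char #4 = F2 9A BE AB.
Offset 13: leading byte 0xE8 = 11101000 → 3-byte char #5 = E8 8F BD.
Offset 16: leading byte 0xE1 = 11100001 → 3-byte char #6 = E1 9A B7.
Leading byte 0xE1 = 11100001 matches 1110xxxx → 3-byte sequence.
Byte 1: 0xE1 = 11100001, payload 0001 (4 bits).
Byte 2: 0x9A = 10011010 (10xxxxxx ✓), payload 011010.
Byte 3: 0xB7 = 10110111 (10xxxxxx ✓), payload 110111.
Concatenate: 0001011010110111 = 0x16B7 (16 bits → U+16B7).

U+16B7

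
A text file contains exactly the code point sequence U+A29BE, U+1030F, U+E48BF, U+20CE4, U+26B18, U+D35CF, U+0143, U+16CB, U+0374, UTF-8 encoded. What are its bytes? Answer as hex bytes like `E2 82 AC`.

U+A29BE: 4-byte form → F2 A2 A6 BE.
U+1030F: 4-byte form → F0 90 8C 8F.
U+E48BF: 4-byte form → F3 A4 A2 BF.
U+20CE4: 4-byte form → F0 A0 B3 A4.
U+26B18: 4-byte form → F0 A6 AC 98.
U+D35CF: 4-byte form → F3 93 97 8F.
U+0143: 2-byte form → C5 83.
U+16CB: 3-byte form → E1 9B 8B.
U+0374: 2-byte form → CD B4.
Concatenated (31 bytes): F2 A2 A6 BE F0 90 8C 8F F3 A4 A2 BF F0 A0 B3 A4 F0 A6 AC 98 F3 93 97 8F C5 83 E1 9B 8B CD B4.

F2 A2 A6 BE F0 90 8C 8F F3 A4 A2 BF F0 A0 B3 A4 F0 A6 AC 98 F3 93 97 8F C5 83 E1 9B 8B CD B4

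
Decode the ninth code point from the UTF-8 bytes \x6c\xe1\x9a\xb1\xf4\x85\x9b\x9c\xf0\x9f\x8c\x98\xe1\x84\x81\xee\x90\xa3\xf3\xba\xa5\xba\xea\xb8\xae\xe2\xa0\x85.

U+2805

Offset 0: leading byte 0x6C = 01101100 → 1-byte char #1 = 6C.
Offset 1: leading byte 0xE1 = 11100001 → 3-byte char #2 = E1 9A B1.
Offset 4: leading byte 0xF4 = 11110100 → 4-byte char #3 = F4 85 9B 9C.
Offset 8: leading byte 0xF0 = 11110000 → 4-byte char #4 = F0 9F 8C 98.
Offset 12: leading byte 0xE1 = 11100001 → 3-byte char #5 = E1 84 81.
Offset 15: leading byte 0xEE = 11101110 → 3-byte char #6 = EE 90 A3.
Offset 18: leading byte 0xF3 = 11110011 → 4-byte char #7 = F3 BA A5 BA.
Offset 22: leading byte 0xEA = 11101010 → 3-byte char #8 = EA B8 AE.
Offset 25: leading byte 0xE2 = 11100010 → 3-byte char #9 = E2 A0 85.
Leading byte 0xE2 = 11100010 matches 1110xxxx → 3-byte sequence.
Byte 1: 0xE2 = 11100010, payload 0010 (4 bits).
Byte 2: 0xA0 = 10100000 (10xxxxxx ✓), payload 100000.
Byte 3: 0x85 = 10000101 (10xxxxxx ✓), payload 000101.
Concatenate: 0010100000000101 = 0x2805 (16 bits → U+2805).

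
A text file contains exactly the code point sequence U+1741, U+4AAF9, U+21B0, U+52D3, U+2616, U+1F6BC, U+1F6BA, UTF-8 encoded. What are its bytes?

E1 9D 81 F1 8A AB B9 E2 86 B0 E5 8B 93 E2 98 96 F0 9F 9A BC F0 9F 9A BA

U+1741: 3-byte form → E1 9D 81.
U+4AAF9: 4-byte form → F1 8A AB B9.
U+21B0: 3-byte form → E2 86 B0.
U+52D3: 3-byte form → E5 8B 93.
U+2616: 3-byte form → E2 98 96.
U+1F6BC: 4-byte form → F0 9F 9A BC.
U+1F6BA: 4-byte form → F0 9F 9A BA.
Concatenated (24 bytes): E1 9D 81 F1 8A AB B9 E2 86 B0 E5 8B 93 E2 98 96 F0 9F 9A BC F0 9F 9A BA.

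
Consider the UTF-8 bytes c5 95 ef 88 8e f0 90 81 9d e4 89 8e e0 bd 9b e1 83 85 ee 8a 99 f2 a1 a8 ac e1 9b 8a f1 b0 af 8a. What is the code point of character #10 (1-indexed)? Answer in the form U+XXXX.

U+70BCA

Offset 0: leading byte 0xC5 = 11000101 → 2-byte char #1 = C5 95.
Offset 2: leading byte 0xEF = 11101111 → 3-byte char #2 = EF 88 8E.
Offset 5: leading byte 0xF0 = 11110000 → 4-byte char #3 = F0 90 81 9D.
Offset 9: leading byte 0xE4 = 11100100 → 3-byte char #4 = E4 89 8E.
Offset 12: leading byte 0xE0 = 11100000 → 3-byte char #5 = E0 BD 9B.
Offset 15: leading byte 0xE1 = 11100001 → 3-byte char #6 = E1 83 85.
Offset 18: leading byte 0xEE = 11101110 → 3-byte char #7 = EE 8A 99.
Offset 21: leading byte 0xF2 = 11110010 → 4-byte char #8 = F2 A1 A8 AC.
Offset 25: leading byte 0xE1 = 11100001 → 3-byte char #9 = E1 9B 8A.
Offset 28: leading byte 0xF1 = 11110001 → 4-byte char #10 = F1 B0 AF 8A.
Leading byte 0xF1 = 11110001 matches 11110xxx → 4-byte sequence.
Byte 1: 0xF1 = 11110001, payload 001 (3 bits).
Byte 2: 0xB0 = 10110000 (10xxxxxx ✓), payload 110000.
Byte 3: 0xAF = 10101111 (10xxxxxx ✓), payload 101111.
Byte 4: 0x8A = 10001010 (10xxxxxx ✓), payload 001010.
Concatenate: 001110000101111001010 = 0x70BCA (21 bits → U+70BCA).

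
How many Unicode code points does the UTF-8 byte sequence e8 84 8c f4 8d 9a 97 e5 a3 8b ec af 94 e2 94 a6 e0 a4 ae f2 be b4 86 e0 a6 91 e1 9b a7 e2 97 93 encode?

Byte at offset 0: 0xE8 = 11101000 → 3-byte char (#1). Advance 3.
Byte at offset 3: 0xF4 = 11110100 → 4-byte char (#2). Advance 4.
Byte at offset 7: 0xE5 = 11100101 → 3-byte char (#3). Advance 3.
Byte at offset 10: 0xEC = 11101100 → 3-byte char (#4). Advance 3.
Byte at offset 13: 0xE2 = 11100010 → 3-byte char (#5). Advance 3.
Byte at offset 16: 0xE0 = 11100000 → 3-byte char (#6). Advance 3.
Byte at offset 19: 0xF2 = 11110010 → 4-byte char (#7). Advance 4.
Byte at offset 23: 0xE0 = 11100000 → 3-byte char (#8). Advance 3.
Byte at offset 26: 0xE1 = 11100001 → 3-byte char (#9). Advance 3.
Byte at offset 29: 0xE2 = 11100010 → 3-byte char (#10). Advance 3.
Reached end at offset 32 after 10 code points.

10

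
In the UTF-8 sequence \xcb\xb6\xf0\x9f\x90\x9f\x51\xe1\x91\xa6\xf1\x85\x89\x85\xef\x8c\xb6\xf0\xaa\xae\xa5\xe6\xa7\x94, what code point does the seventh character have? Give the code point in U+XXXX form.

U+2ABA5

Offset 0: leading byte 0xCB = 11001011 → 2-byte char #1 = CB B6.
Offset 2: leading byte 0xF0 = 11110000 → 4-byte char #2 = F0 9F 90 9F.
Offset 6: leading byte 0x51 = 01010001 → 1-byte char #3 = 51.
Offset 7: leading byte 0xE1 = 11100001 → 3-byte char #4 = E1 91 A6.
Offset 10: leading byte 0xF1 = 11110001 → 4-byte char #5 = F1 85 89 85.
Offset 14: leading byte 0xEF = 11101111 → 3-byte char #6 = EF 8C B6.
Offset 17: leading byte 0xF0 = 11110000 → 4-byte char #7 = F0 AA AE A5.
Leading byte 0xF0 = 11110000 matches 11110xxx → 4-byte sequence.
Byte 1: 0xF0 = 11110000, payload 000 (3 bits).
Byte 2: 0xAA = 10101010 (10xxxxxx ✓), payload 101010.
Byte 3: 0xAE = 10101110 (10xxxxxx ✓), payload 101110.
Byte 4: 0xA5 = 10100101 (10xxxxxx ✓), payload 100101.
Concatenate: 000101010101110100101 = 0x2ABA5 (21 bits → U+2ABA5).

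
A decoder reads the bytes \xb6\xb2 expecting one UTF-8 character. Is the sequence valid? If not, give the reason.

Byte 0xB6 = 10110110 has the form 10xxxxxx — a continuation byte — but there is no preceding leading byte.

invalid (continuation byte with no leading byte)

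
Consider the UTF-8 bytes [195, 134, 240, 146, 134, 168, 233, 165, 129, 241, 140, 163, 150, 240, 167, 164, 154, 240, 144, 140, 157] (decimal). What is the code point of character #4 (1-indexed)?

U+4C8D6

Offset 0: leading byte 0xC3 = 11000011 → 2-byte char #1 = C3 86.
Offset 2: leading byte 0xF0 = 11110000 → 4-byte char #2 = F0 92 86 A8.
Offset 6: leading byte 0xE9 = 11101001 → 3-byte char #3 = E9 A5 81.
Offset 9: leading byte 0xF1 = 11110001 → 4-byte char #4 = F1 8C A3 96.
Leading byte 0xF1 = 11110001 matches 11110xxx → 4-byte sequence.
Byte 1: 0xF1 = 11110001, payload 001 (3 bits).
Byte 2: 0x8C = 10001100 (10xxxxxx ✓), payload 001100.
Byte 3: 0xA3 = 10100011 (10xxxxxx ✓), payload 100011.
Byte 4: 0x96 = 10010110 (10xxxxxx ✓), payload 010110.
Concatenate: 001001100100011010110 = 0x4C8D6 (21 bits → U+4C8D6).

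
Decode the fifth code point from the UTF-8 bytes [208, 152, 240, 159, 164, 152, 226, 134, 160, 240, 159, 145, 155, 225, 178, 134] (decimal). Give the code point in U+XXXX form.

Offset 0: leading byte 0xD0 = 11010000 → 2-byte char #1 = D0 98.
Offset 2: leading byte 0xF0 = 11110000 → 4-byte char #2 = F0 9F A4 98.
Offset 6: leading byte 0xE2 = 11100010 → 3-byte char #3 = E2 86 A0.
Offset 9: leading byte 0xF0 = 11110000 → 4-byte char #4 = F0 9F 91 9B.
Offset 13: leading byte 0xE1 = 11100001 → 3-byte char #5 = E1 B2 86.
Leading byte 0xE1 = 11100001 matches 1110xxxx → 3-byte sequence.
Byte 1: 0xE1 = 11100001, payload 0001 (4 bits).
Byte 2: 0xB2 = 10110010 (10xxxxxx ✓), payload 110010.
Byte 3: 0x86 = 10000110 (10xxxxxx ✓), payload 000110.
Concatenate: 0001110010000110 = 0x1C86 (16 bits → U+1C86).

U+1C86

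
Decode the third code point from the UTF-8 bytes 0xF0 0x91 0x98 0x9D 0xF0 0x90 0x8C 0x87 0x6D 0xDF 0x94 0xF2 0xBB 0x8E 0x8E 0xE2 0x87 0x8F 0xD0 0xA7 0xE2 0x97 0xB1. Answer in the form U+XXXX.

Offset 0: leading byte 0xF0 = 11110000 → 4-byte char #1 = F0 91 98 9D.
Offset 4: leading byte 0xF0 = 11110000 → 4-byte char #2 = F0 90 8C 87.
Offset 8: leading byte 0x6D = 01101101 → 1-byte char #3 = 6D.
Leading byte 0x6D = 01101101 matches 0xxxxxxx → 1-byte sequence.
Byte 1: 0x6D = 01101101, payload 1101101 (7 bits).
Concatenate: 1101101 = 0x6D (7 bits → U+006D).

U+006D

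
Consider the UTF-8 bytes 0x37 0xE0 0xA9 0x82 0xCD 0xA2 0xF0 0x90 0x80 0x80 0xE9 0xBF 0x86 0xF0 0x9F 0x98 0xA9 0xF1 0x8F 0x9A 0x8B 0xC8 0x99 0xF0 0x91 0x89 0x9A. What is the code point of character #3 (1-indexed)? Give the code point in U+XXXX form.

U+0362

Offset 0: leading byte 0x37 = 00110111 → 1-byte char #1 = 37.
Offset 1: leading byte 0xE0 = 11100000 → 3-byte char #2 = E0 A9 82.
Offset 4: leading byte 0xCD = 11001101 → 2-byte char #3 = CD A2.
Leading byte 0xCD = 11001101 matches 110xxxxx → 2-byte sequence.
Byte 1: 0xCD = 11001101, payload 01101 (5 bits).
Byte 2: 0xA2 = 10100010 (10xxxxxx ✓), payload 100010.
Concatenate: 01101100010 = 0x362 (11 bits → U+0362).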